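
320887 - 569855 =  - 248968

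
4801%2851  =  1950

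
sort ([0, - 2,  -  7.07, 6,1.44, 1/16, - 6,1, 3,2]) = [ - 7.07, -6, - 2,0, 1/16, 1 , 1.44,2, 3, 6 ]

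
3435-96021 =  - 92586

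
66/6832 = 33/3416 = 0.01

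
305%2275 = 305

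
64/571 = 64/571= 0.11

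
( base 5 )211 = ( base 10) 56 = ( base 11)51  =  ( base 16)38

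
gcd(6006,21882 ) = 42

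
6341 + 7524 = 13865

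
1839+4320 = 6159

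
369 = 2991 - 2622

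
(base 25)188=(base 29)SL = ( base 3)1010212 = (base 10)833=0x341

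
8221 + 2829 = 11050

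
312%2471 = 312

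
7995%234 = 39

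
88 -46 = 42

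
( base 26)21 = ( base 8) 65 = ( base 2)110101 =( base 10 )53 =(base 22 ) 29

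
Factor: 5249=29^1*181^1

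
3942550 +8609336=12551886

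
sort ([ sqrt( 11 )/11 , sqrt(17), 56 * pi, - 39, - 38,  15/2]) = [ - 39 , - 38,sqrt ( 11 ) /11, sqrt(17 ),15/2,56*pi ]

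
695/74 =9 + 29/74 =9.39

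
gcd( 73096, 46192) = 8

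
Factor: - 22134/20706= - 31/29 = - 29^( - 1 )*31^1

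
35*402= 14070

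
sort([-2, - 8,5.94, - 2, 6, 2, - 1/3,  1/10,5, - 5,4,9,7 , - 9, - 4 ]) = [  -  9, - 8, - 5, - 4, - 2, - 2,-1/3,  1/10 , 2,4,5, 5.94, 6,7,9]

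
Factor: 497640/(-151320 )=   -  319/97  =  - 11^1*29^1*97^( - 1)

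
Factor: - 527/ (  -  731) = 31^1*43^( - 1 ) =31/43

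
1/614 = 1/614 =0.00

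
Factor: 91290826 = 2^1*11^1*47^1*88289^1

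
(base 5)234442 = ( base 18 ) 18HH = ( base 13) 3c9b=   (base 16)222B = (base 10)8747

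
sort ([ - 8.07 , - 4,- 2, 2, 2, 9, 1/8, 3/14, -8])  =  [ - 8.07, - 8 , - 4, - 2,  1/8,3/14, 2,  2,9] 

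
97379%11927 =1963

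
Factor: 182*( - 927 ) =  - 2^1*3^2*7^1*13^1*103^1 = - 168714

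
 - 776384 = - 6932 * 112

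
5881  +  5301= 11182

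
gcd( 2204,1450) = 58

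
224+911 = 1135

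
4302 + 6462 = 10764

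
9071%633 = 209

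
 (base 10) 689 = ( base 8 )1261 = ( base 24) 14h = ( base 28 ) OH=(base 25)12e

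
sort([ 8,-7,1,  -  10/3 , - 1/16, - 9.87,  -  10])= [ - 10, - 9.87,-7,  -  10/3, -1/16, 1,  8]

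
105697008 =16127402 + 89569606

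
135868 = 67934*2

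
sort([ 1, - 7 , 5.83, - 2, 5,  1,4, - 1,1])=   [ - 7, - 2,  -  1,1,1,1,4, 5,5.83] 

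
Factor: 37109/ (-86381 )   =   - 43^1*  863^1*86381^( - 1 ) 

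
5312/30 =2656/15=177.07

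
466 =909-443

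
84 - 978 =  - 894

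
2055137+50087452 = 52142589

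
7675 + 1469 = 9144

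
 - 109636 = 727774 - 837410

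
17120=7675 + 9445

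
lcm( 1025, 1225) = 50225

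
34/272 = 1/8= 0.12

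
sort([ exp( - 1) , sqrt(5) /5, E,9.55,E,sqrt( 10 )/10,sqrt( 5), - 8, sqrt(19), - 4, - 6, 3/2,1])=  [ - 8, - 6, - 4,sqrt(10)/10,exp( - 1 ),sqrt(5)/5, 1 , 3/2,sqrt(5 ),E,E,  sqrt( 19 ), 9.55]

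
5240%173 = 50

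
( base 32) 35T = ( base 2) 110010111101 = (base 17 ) b4e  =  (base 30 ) 3IL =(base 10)3261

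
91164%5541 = 2508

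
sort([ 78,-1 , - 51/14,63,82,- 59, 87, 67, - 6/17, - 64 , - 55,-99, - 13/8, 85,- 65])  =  [  -  99,-65, - 64, - 59,  -  55 , - 51/14,- 13/8, - 1, - 6/17,63, 67,78, 82, 85,87]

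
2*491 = 982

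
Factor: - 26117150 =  - 2^1*5^2*61^1*8563^1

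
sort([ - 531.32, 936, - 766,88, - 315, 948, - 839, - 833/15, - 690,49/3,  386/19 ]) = [ - 839, - 766, - 690,  -  531.32, - 315, - 833/15, 49/3, 386/19, 88, 936, 948 ]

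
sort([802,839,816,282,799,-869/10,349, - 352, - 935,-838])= [ - 935, - 838, - 352, - 869/10,  282,349,  799,802,816,839]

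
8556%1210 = 86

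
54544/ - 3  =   - 18182 + 2/3 = - 18181.33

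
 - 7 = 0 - 7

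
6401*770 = 4928770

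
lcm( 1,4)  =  4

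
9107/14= 650 + 1/2 = 650.50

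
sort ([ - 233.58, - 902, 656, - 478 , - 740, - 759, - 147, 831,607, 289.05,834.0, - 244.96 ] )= [ - 902,-759, - 740, - 478, - 244.96, - 233.58, - 147, 289.05,  607,656, 831,834.0 ]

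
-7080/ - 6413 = 7080/6413  =  1.10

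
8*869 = 6952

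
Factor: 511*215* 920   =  101075800 =2^3*5^2*7^1 *23^1*43^1*73^1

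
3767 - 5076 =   -  1309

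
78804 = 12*6567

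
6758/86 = 78 + 25/43 = 78.58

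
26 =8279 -8253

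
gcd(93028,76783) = 1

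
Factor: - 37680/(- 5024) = 2^( - 1 )*3^1*5^1 =15/2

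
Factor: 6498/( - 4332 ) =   -  2^ ( - 1)*3^1 = -3/2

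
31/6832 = 31/6832 = 0.00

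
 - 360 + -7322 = -7682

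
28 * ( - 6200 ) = -173600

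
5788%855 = 658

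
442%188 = 66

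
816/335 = 816/335 = 2.44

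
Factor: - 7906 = -2^1 * 59^1 * 67^1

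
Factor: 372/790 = 186/395 = 2^1*3^1 * 5^( - 1 ) *31^1*79^(-1)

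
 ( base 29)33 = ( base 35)2K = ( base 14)66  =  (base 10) 90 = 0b1011010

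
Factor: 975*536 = 2^3 * 3^1*5^2 * 13^1*67^1 = 522600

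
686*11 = 7546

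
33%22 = 11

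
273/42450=91/14150 = 0.01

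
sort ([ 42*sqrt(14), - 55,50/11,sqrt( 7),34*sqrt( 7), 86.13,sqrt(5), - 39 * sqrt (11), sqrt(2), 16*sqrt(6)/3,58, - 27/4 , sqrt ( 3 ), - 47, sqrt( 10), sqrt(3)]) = [ - 39 * sqrt ( 11), -55, -47, - 27/4, sqrt(2),sqrt( 3),sqrt (3), sqrt(5),sqrt( 7),sqrt(10) , 50/11,  16 * sqrt( 6 ) /3,58, 86.13,34*sqrt( 7), 42*  sqrt( 14)] 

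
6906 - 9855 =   -  2949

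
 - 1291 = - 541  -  750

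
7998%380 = 18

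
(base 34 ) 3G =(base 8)166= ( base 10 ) 118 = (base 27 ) 4a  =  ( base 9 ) 141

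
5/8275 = 1/1655 = 0.00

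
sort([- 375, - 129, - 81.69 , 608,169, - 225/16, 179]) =[- 375, - 129, - 81.69, - 225/16,169,179, 608]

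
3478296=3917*888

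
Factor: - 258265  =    -  5^1 *7^1*47^1*157^1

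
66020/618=106+256/309 = 106.83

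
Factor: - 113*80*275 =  - 2^4*5^3*11^1*113^1 = -2486000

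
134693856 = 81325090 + 53368766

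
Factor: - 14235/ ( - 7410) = 2^( - 1)*19^( - 1 )*73^1 = 73/38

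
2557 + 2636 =5193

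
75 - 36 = 39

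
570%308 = 262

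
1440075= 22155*65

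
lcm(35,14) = 70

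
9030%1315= 1140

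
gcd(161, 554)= 1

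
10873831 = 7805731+3068100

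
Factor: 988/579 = 2^2*3^(  -  1)*13^1 * 19^1*193^( - 1 ) 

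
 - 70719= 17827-88546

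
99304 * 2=198608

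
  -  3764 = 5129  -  8893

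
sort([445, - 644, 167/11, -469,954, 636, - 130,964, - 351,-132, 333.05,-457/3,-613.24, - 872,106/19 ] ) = [ - 872 , - 644, - 613.24, - 469, - 351,-457/3, - 132, - 130, 106/19,167/11,333.05,445, 636,954,964]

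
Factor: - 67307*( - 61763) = 4157082241= 13^1*4751^1* 67307^1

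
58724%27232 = 4260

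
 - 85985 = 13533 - 99518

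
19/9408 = 19/9408  =  0.00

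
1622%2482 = 1622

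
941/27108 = 941/27108 =0.03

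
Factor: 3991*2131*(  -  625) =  - 5^4 * 13^1*307^1*2131^1=-5315513125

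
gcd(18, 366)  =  6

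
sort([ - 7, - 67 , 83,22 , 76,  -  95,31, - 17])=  [-95, - 67, - 17,  -  7,22,31,76,83 ] 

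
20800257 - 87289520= - 66489263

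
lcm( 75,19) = 1425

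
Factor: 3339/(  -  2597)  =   - 9/7 = - 3^2*7^(- 1)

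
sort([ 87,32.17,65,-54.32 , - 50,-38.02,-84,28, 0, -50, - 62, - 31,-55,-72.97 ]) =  [-84,-72.97, - 62, - 55, - 54.32, - 50,- 50 , - 38.02, - 31,0,28, 32.17 , 65,87 ] 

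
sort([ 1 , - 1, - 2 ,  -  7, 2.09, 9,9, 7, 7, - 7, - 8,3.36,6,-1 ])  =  [  -  8, - 7, - 7, - 2, - 1, - 1, 1,2.09,3.36, 6,7,  7, 9, 9]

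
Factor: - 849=-3^1*283^1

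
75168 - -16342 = 91510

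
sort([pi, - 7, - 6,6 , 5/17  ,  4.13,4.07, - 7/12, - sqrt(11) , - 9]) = [- 9, - 7, - 6, - sqrt( 11),-7/12,5/17,  pi, 4.07, 4.13,6 ] 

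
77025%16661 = 10381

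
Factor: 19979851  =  251^1 * 79601^1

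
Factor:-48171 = -3^1*16057^1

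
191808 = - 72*(-2664 )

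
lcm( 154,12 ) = 924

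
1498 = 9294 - 7796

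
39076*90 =3516840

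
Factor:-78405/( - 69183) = 26135/23061= 3^( - 1)*5^1*  5227^1*7687^( - 1)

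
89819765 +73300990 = 163120755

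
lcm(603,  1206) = 1206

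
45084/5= 9016 + 4/5  =  9016.80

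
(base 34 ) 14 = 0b100110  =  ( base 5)123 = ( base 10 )38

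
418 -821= - 403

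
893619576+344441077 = 1238060653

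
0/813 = 0 =0.00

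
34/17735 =34/17735 = 0.00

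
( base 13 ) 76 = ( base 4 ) 1201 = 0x61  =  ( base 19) 52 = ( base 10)97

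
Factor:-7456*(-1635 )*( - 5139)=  - 62647287840 = -2^5*3^3*5^1*109^1*233^1*571^1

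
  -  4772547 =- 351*13597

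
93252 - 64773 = 28479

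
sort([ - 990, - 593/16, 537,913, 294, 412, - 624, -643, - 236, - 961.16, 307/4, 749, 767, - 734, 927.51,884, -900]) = [-990 , - 961.16, - 900,  -  734 , - 643, - 624,  -  236,-593/16, 307/4, 294 , 412, 537 , 749, 767, 884, 913, 927.51]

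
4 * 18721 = 74884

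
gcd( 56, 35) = 7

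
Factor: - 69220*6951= - 481148220= - 2^2*3^1*5^1*7^1*331^1 * 3461^1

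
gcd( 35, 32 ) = 1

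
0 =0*278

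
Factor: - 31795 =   -  5^1*6359^1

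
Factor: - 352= -2^5* 11^1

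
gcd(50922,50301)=621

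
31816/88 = 3977/11= 361.55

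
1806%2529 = 1806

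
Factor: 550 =2^1*5^2  *11^1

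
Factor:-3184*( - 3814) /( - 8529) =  - 2^5*3^ (-1 )*199^1*1907^1*2843^(-1 ) = -  12143776/8529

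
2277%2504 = 2277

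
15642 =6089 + 9553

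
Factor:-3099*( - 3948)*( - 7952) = - 97291543104 = - 2^6*3^2*7^2 *47^1*71^1*  1033^1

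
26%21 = 5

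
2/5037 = 2/5037=0.00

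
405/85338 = 45/9482 = 0.00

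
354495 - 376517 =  - 22022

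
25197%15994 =9203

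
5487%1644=555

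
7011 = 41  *171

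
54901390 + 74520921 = 129422311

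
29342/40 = 14671/20  =  733.55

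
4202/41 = 4202/41 = 102.49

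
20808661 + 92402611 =113211272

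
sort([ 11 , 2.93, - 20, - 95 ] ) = [ -95, - 20,2.93,11]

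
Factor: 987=3^1*7^1*47^1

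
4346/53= 82=   82.00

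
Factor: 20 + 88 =2^2*3^3 = 108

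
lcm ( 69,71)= 4899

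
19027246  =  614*30989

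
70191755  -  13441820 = 56749935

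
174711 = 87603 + 87108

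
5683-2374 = 3309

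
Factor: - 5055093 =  - 3^2*109^1*5153^1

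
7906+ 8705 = 16611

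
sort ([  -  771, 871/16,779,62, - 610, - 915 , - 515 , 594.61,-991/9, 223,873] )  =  [-915, - 771, - 610, - 515, - 991/9,871/16,62,223, 594.61, 779, 873 ] 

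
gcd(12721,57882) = 1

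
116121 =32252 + 83869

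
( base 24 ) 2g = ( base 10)64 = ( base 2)1000000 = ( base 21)31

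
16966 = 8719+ 8247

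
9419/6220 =1 + 3199/6220 = 1.51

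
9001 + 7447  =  16448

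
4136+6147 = 10283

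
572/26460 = 143/6615 = 0.02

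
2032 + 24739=26771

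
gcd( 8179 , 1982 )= 1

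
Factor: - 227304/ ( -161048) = 693/491 =3^2*7^1*11^1*491^( - 1)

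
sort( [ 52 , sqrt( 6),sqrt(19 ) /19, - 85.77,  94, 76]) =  [ - 85.77,sqrt( 19)/19, sqrt(6),52,76,94] 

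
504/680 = 63/85 = 0.74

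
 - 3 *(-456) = 1368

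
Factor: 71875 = 5^5*23^1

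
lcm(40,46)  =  920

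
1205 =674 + 531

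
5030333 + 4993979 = 10024312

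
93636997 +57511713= 151148710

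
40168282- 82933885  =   - 42765603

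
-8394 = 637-9031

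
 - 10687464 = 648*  (-16493) 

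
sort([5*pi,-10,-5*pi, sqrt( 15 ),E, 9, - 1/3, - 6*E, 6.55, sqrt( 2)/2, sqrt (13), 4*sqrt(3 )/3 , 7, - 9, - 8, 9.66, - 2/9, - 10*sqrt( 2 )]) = [-6*E, - 5*pi,-10*sqrt(2), -10, - 9, - 8, - 1/3, - 2/9, sqrt( 2 )/2,  4*sqrt( 3) /3,E, sqrt( 13 ), sqrt( 15 ),6.55,7,9,  9.66, 5*pi]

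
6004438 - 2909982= 3094456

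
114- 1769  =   - 1655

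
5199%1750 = 1699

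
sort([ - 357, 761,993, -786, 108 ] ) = [  -  786, - 357, 108 , 761,993 ]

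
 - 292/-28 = 10+3/7 =10.43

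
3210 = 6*535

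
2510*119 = 298690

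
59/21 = 2  +  17/21 =2.81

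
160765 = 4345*37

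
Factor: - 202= - 2^1*101^1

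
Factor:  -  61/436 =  - 2^(- 2 )*61^1*109^( - 1 ) 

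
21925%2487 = 2029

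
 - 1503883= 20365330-21869213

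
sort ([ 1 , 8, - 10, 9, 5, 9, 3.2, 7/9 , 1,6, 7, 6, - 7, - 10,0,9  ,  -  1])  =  [ - 10, - 10,-7, -1,0 , 7/9, 1, 1, 3.2, 5, 6, 6, 7, 8 , 9, 9, 9]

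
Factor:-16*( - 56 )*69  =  61824 = 2^7*3^1* 7^1*23^1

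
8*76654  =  613232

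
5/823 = 5/823 = 0.01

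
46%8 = 6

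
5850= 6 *975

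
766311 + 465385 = 1231696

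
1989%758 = 473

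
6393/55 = 6393/55= 116.24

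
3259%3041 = 218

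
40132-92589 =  - 52457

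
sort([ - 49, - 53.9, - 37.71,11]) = [ - 53.9, - 49, - 37.71, 11 ] 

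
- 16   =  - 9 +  - 7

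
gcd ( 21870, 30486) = 6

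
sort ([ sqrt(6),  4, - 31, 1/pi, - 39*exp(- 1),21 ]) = [ - 31,-39*exp( - 1), 1/pi,sqrt(6),4, 21] 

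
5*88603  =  443015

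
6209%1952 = 353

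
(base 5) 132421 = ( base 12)3129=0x14f1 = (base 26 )7o5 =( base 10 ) 5361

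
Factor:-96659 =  - 163^1*593^1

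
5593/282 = 119/6 = 19.83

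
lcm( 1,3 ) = 3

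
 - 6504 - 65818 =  - 72322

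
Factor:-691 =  - 691^1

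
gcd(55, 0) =55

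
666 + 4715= 5381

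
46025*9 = 414225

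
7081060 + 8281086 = 15362146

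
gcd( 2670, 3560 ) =890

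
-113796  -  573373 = -687169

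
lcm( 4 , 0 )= 0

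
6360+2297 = 8657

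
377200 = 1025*368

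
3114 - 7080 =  - 3966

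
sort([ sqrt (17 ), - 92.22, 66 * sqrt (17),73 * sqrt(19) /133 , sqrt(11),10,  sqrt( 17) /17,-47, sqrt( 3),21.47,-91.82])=[-92.22 ,-91.82, - 47,sqrt( 17)/17,  sqrt ( 3), 73* sqrt( 19) /133 , sqrt( 11),sqrt( 17),  10, 21.47,  66*sqrt(17)]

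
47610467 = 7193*6619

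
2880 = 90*32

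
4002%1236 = 294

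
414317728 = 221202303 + 193115425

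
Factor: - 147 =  - 3^1*7^2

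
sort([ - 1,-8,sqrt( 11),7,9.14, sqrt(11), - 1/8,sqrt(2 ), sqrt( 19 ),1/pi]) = [ - 8, - 1 , - 1/8, 1/pi, sqrt( 2), sqrt( 11), sqrt( 11), sqrt( 19 ),7,9.14 ] 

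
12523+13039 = 25562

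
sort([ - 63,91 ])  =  [ - 63, 91 ] 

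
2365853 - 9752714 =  - 7386861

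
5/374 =5/374 = 0.01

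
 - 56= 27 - 83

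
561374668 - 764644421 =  - 203269753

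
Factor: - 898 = -2^1*449^1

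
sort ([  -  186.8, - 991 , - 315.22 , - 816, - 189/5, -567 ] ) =[ - 991,-816, -567,  -  315.22, - 186.8, - 189/5]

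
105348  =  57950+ 47398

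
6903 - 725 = 6178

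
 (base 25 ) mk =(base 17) 1g9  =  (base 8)1072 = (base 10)570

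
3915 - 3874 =41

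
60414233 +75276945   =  135691178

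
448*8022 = 3593856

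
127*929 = 117983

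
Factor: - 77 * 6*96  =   - 44352 = - 2^6*3^2*7^1*11^1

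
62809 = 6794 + 56015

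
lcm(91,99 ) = 9009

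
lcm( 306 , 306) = 306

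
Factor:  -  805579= -17^1*47387^1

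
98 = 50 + 48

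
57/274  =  57/274 = 0.21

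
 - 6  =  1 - 7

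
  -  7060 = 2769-9829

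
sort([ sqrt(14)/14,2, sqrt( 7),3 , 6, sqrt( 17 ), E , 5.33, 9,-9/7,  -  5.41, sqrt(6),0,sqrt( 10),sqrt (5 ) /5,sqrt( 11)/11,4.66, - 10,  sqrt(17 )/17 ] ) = [ -10, - 5.41,-9/7,0,sqrt ( 17)/17, sqrt( 14 )/14,sqrt(11)/11 , sqrt(5 )/5,2,sqrt( 6), sqrt(7),E, 3,sqrt(10),sqrt ( 17 ),4.66, 5.33, 6,9]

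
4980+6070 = 11050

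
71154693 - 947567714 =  - 876413021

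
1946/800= 2 + 173/400 = 2.43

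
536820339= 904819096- 367998757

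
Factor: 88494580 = 2^2*5^1*4424729^1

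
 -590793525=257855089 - 848648614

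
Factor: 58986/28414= 3^2*29^1*113^1 * 14207^(  -  1) = 29493/14207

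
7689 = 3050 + 4639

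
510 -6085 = -5575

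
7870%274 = 198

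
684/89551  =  684/89551 = 0.01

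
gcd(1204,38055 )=43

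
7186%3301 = 584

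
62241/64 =972 + 33/64 = 972.52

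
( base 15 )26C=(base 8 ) 1050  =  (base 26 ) l6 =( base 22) 132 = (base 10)552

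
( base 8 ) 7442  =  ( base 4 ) 330202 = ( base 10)3874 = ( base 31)40u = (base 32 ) 3p2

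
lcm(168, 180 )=2520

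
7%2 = 1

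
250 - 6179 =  - 5929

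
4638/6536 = 2319/3268= 0.71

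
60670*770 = 46715900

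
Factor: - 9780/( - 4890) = 2^1 = 2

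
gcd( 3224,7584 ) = 8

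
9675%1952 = 1867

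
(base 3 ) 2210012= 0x7EE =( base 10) 2030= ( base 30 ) 27K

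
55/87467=55/87467= 0.00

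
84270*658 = 55449660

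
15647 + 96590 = 112237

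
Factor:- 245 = -5^1 * 7^2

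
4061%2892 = 1169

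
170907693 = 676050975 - 505143282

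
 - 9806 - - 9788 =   -  18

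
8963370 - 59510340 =  -  50546970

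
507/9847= 507/9847 = 0.05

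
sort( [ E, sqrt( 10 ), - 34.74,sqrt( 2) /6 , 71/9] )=[ - 34.74,  sqrt(2 )/6, E,sqrt(10),71/9 ] 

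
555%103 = 40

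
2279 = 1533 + 746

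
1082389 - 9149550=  - 8067161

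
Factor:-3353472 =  - 2^7*3^2*41^1*71^1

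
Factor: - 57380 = - 2^2*5^1*19^1*151^1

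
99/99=1 = 1.00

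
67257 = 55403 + 11854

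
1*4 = 4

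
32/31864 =4/3983 =0.00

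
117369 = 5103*23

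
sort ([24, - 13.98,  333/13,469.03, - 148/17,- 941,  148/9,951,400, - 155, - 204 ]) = [ - 941, - 204, - 155, - 13.98, - 148/17, 148/9 , 24,333/13, 400,469.03, 951]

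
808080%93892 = 56944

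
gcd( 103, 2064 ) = 1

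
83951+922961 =1006912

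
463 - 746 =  - 283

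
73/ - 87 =-1 + 14/87 = - 0.84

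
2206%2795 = 2206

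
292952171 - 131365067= 161587104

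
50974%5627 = 331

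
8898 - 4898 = 4000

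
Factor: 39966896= 2^4*2497931^1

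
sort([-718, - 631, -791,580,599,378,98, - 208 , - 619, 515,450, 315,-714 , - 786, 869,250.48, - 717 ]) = [-791, - 786, - 718,-717,- 714, - 631, - 619, - 208,98, 250.48,315,378,450,515,580,599,869] 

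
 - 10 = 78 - 88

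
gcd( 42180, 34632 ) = 444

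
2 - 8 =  - 6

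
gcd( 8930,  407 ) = 1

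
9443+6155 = 15598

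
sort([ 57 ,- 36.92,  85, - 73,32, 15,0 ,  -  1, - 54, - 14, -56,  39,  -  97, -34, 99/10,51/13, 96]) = [ - 97, - 73,  -  56, - 54,-36.92, - 34, - 14, - 1, 0,51/13,99/10,15, 32,39, 57,85,96 ]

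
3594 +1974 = 5568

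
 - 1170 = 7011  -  8181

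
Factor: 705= 3^1*5^1*47^1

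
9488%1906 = 1864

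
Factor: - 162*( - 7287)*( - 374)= - 441504756 = -2^2*3^5*7^1*11^1*17^1*347^1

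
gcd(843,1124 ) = 281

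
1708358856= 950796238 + 757562618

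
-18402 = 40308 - 58710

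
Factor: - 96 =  - 2^5 * 3^1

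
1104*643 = 709872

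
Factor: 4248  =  2^3*3^2 * 59^1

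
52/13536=13/3384 = 0.00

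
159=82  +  77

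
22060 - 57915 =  - 35855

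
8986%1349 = 892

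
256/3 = 256/3 = 85.33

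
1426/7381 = 1426/7381 = 0.19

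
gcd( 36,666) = 18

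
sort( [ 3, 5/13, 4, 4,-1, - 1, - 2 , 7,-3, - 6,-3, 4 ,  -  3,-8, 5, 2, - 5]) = [-8, - 6, - 5,-3, - 3, - 3, - 2,- 1, - 1, 5/13,2,  3, 4, 4,4,5, 7]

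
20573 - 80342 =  - 59769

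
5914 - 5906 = 8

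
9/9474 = 3/3158 = 0.00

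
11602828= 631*18388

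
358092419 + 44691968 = 402784387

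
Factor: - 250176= -2^6*3^1  *1303^1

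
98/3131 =98/3131 = 0.03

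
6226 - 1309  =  4917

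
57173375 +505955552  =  563128927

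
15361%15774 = 15361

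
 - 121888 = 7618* ( - 16) 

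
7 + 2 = 9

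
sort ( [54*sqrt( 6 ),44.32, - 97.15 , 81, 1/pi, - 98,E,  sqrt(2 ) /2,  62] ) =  [ - 98, - 97.15,1/pi,sqrt(2)/2,E,44.32, 62, 81 , 54*sqrt(6 ) ]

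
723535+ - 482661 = 240874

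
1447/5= 289 + 2/5=289.40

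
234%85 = 64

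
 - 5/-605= 1/121=0.01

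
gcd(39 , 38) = 1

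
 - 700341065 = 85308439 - 785649504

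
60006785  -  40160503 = 19846282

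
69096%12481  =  6691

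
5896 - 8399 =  - 2503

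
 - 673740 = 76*(-8865) 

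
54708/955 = 57 + 273/955= 57.29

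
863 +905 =1768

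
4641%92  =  41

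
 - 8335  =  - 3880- 4455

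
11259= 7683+3576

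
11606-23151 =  - 11545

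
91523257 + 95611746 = 187135003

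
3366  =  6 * 561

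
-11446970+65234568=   53787598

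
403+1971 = 2374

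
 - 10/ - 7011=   10/7011 = 0.00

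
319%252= 67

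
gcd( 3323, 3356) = 1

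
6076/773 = 6076/773 = 7.86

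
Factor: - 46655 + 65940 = 5^1*7^1*19^1*29^1= 19285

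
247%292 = 247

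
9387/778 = 12  +  51/778  =  12.07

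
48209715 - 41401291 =6808424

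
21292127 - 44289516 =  - 22997389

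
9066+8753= 17819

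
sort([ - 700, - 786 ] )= [ - 786,  -  700]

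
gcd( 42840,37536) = 408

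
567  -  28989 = -28422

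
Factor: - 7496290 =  - 2^1*5^1*61^1*12289^1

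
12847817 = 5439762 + 7408055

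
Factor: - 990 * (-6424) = 2^4 * 3^2*5^1*11^2*73^1 = 6359760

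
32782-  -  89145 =121927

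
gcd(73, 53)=1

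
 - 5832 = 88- 5920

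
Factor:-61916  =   - 2^2*23^1*673^1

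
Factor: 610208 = 2^5*19069^1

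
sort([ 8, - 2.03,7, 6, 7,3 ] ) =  [ - 2.03, 3 , 6, 7, 7,8 ] 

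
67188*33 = 2217204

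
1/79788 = 1/79788 =0.00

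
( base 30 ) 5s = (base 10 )178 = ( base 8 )262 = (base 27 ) 6g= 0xB2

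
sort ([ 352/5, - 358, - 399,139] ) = [-399,-358, 352/5, 139 ]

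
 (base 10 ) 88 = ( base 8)130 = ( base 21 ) 44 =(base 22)40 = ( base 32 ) 2O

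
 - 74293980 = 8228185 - 82522165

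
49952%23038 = 3876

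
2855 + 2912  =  5767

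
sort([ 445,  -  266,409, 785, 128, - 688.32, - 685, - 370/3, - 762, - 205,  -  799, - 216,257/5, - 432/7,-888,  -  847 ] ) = [  -  888, - 847,- 799, - 762,  -  688.32, -685,-266, - 216,  -  205, - 370/3, - 432/7, 257/5, 128,409 , 445, 785]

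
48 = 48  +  0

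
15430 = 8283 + 7147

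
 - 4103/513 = - 8 + 1/513= -  8.00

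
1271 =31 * 41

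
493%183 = 127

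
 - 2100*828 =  - 1738800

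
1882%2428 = 1882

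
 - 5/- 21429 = 5/21429=0.00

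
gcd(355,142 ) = 71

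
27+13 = 40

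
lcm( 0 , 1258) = 0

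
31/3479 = 31/3479  =  0.01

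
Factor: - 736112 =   -  2^4 *13^1 * 3539^1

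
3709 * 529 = 1962061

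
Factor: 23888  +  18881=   19^1*  2251^1 = 42769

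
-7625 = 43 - 7668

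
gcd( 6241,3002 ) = 79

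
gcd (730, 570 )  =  10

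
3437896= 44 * 78134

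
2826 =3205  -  379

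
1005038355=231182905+773855450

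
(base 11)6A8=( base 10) 844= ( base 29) 103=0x34C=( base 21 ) 1J4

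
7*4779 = 33453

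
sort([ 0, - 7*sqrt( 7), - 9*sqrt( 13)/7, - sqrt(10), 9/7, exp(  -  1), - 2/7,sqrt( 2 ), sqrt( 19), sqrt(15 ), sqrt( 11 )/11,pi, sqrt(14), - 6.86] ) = [ - 7 * sqrt(7) , - 6.86, - 9*sqrt ( 13 )/7, - sqrt( 10 ), - 2/7,  0,sqrt (11 )/11,exp( - 1 ), 9/7, sqrt( 2 ), pi, sqrt ( 14),sqrt( 15), sqrt ( 19 ) ]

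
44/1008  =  11/252  =  0.04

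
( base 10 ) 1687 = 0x697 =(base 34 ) 1fl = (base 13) 9ca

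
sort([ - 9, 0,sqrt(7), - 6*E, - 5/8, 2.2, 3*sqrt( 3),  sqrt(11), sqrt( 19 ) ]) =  [-6*E, - 9, - 5/8, 0, 2.2,  sqrt(7 ),sqrt (11),sqrt( 19 ),3*sqrt(3) ] 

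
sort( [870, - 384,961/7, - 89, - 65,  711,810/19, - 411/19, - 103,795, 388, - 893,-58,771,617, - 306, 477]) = [ - 893, - 384, - 306, - 103, - 89, - 65, - 58, - 411/19, 810/19, 961/7,388,477,617 , 711,771, 795, 870 ]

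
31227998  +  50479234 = 81707232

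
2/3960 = 1/1980 = 0.00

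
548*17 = 9316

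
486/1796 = 243/898= 0.27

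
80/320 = 1/4 = 0.25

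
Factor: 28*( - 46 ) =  - 1288 = - 2^3*7^1*23^1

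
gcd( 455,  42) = 7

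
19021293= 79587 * 239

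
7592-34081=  - 26489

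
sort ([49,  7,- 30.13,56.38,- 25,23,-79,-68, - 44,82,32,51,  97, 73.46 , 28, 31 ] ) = [ - 79, - 68,- 44, - 30.13, - 25,  7,23, 28,31, 32, 49,  51 , 56.38,73.46, 82,  97]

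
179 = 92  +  87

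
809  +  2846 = 3655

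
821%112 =37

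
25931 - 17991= 7940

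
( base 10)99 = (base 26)3l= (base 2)1100011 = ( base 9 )120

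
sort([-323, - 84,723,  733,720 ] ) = [ - 323, - 84, 720, 723, 733] 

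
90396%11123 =1412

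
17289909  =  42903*403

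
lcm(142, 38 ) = 2698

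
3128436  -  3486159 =  -  357723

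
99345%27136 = 17937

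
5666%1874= 44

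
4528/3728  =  283/233 = 1.21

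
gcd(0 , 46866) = 46866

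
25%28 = 25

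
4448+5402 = 9850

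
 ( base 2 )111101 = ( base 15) 41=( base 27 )27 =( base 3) 2021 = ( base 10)61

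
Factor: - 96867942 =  - 2^1*3^1*181^1 *191^1*467^1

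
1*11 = 11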